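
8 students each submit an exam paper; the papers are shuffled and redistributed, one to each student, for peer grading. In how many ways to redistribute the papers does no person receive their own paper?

!8 is the nearest integer to 8!/e.
8! = 40320, and 40320/e ≈ 14832.90, so !8 = 14833.

14833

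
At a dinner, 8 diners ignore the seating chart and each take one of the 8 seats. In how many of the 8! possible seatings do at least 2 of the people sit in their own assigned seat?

10655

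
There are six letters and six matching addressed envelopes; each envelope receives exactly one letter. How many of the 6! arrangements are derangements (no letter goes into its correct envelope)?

265

!6 = 6! · Σ_{k=0}^{6} (-1)^k/k!
= 6! - 6!/1! + 6!/2! - 6!/3! + 6!/4! - 6!/5! + 6!/6!
= 720 - 720 + 360 - 120 + 30 - 6 + 1
= 265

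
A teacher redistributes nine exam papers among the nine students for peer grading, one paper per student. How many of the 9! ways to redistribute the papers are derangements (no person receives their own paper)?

133496

!9 is the nearest integer to 9!/e.
9! = 362880, and 362880/e ≈ 133496.09, so !9 = 133496.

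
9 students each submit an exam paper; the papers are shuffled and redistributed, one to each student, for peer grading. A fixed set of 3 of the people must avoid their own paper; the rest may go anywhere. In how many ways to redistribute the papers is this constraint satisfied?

Inclusion-exclusion on the 3 forbidden self-matches:
Σ_{j=0}^{3} (-1)^j C(3,j)(9-j)!
= C(3,0)·9! - C(3,1)·8! + C(3,2)·7! - C(3,3)·6!
= 362880 - 120960 + 15120 - 720
= 256320

256320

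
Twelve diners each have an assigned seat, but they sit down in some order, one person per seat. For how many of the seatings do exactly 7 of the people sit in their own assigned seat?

34848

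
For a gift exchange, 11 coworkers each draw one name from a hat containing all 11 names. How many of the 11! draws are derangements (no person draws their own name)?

The number of derangements of 11 is !11 = Σ_{k=0}^{11} (-1)^k·11!/k!
= 11! - 11!/1! + 11!/2! - 11!/3! + 11!/4! - 11!/5! + 11!/6! - 11!/7! + 11!/8! - 11!/9! + 11!/10! - 11!/11!
= 39916800 - 39916800 + 19958400 - 6652800 + 1663200 - 332640 + 55440 - 7920 + 990 - 110 + 11 - 1
= 14684570

14684570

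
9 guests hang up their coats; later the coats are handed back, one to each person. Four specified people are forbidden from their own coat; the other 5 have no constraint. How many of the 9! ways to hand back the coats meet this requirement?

Let A_j be the event that the j-th constrained one is fixed. By inclusion-exclusion over the 4 events:
Σ_{j=0}^{4} (-1)^j C(4,j)(9-j)!
= C(4,0)·9! - C(4,1)·8! + C(4,2)·7! - C(4,3)·6! + C(4,4)·5!
= 362880 - 161280 + 30240 - 2880 + 120
= 229080

229080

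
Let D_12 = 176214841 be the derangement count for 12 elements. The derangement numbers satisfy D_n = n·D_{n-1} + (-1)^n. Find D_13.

D_13 = 13·176214841 - 1 = 2290792932.

2290792932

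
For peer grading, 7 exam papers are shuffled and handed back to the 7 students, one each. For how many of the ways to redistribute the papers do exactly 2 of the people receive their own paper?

Pick the 2 fixed positions: C(7,2) = 21 ways.
The remaining 5 must be deranged: !5 = 44.
Total: 21 × 44 = 924.

924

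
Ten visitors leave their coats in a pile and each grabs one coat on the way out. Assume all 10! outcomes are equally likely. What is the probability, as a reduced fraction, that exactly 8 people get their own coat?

1/80640

Favorable outcomes: C(10,8)·!2 = 45·1 = 45.
Total outcomes: 10! = 3628800.
Probability = 45/3628800 = 1/80640.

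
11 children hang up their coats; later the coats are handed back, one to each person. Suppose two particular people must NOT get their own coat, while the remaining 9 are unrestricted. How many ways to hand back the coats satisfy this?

33022080

Inclusion-exclusion on the 2 forbidden self-matches:
Σ_{j=0}^{2} (-1)^j C(2,j)(11-j)!
= C(2,0)·11! - C(2,1)·10! + C(2,2)·9!
= 39916800 - 7257600 + 362880
= 33022080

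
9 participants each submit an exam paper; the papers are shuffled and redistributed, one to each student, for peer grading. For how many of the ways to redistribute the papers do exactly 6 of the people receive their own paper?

168

Pick the 6 fixed positions: C(9,6) = 84 ways.
The remaining 3 must be deranged: !3 = 2.
Total: 84 × 2 = 168.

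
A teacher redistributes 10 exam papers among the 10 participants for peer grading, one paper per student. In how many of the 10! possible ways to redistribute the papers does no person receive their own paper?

1334961

Use !n = n·!(n-1) + (-1)^n.
!10 = 10·133496 + 1 = 1334961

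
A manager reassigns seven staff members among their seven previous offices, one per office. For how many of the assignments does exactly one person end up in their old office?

1855

Pick the single fixed position: C(7,1) = 7 ways.
The remaining 6 must be deranged: !6 = 265.
Total: 7 × 265 = 1855.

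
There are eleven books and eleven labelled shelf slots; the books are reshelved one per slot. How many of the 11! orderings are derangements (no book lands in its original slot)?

14684570

Recurrence: !11 = 10·(!10 + !9).
!11 = 10·(1334961 + 133496) = 10·1468457 = 14684570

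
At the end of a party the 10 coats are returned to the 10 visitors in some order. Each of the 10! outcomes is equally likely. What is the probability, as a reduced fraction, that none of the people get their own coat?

16481/44800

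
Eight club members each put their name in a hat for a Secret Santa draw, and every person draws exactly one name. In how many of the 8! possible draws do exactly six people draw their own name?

28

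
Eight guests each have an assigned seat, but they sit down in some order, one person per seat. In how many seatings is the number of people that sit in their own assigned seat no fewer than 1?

25487

# with exactly i fixed is C(8,i)·!(8-i); sum over i=1..8:
  i=1: C(8,1)·!7 = 8·1854 = 14832
  i=2: C(8,2)·!6 = 28·265 = 7420
  i=3: C(8,3)·!5 = 56·44 = 2464
  i=4: C(8,4)·!4 = 70·9 = 630
  i=5: C(8,5)·!3 = 56·2 = 112
  i=6: C(8,6)·!2 = 28·1 = 28
  i=7: C(8,7)·!1 = 8·0 = 0
  i=8: C(8,8)·!0 = 1·1 = 1
Total = 25487.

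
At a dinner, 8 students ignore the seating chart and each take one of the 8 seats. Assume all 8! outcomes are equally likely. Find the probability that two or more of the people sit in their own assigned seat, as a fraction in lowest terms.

2131/8064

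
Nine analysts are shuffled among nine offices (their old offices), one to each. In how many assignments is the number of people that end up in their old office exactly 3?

22260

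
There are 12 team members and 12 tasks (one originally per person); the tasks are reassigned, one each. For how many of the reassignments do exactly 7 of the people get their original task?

34848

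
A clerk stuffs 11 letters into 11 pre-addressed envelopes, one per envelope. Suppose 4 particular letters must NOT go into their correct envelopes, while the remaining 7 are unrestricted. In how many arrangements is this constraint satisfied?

27422640

Inclusion-exclusion on the 4 forbidden self-matches:
Σ_{j=0}^{4} (-1)^j C(4,j)(11-j)!
= C(4,0)·11! - C(4,1)·10! + C(4,2)·9! - C(4,3)·8! + C(4,4)·7!
= 39916800 - 14515200 + 2177280 - 161280 + 5040
= 27422640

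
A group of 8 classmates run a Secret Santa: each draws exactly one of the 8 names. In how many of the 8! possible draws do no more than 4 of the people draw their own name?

Sum C(8,i)·!(8-i) for i = 0..4:
  i=0: C(8,0)·!8 = 1·14833 = 14833
  i=1: C(8,1)·!7 = 8·1854 = 14832
  i=2: C(8,2)·!6 = 28·265 = 7420
  i=3: C(8,3)·!5 = 56·44 = 2464
  i=4: C(8,4)·!4 = 70·9 = 630
Total = 40179.

40179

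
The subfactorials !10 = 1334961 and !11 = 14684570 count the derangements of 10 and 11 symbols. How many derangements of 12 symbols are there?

176214841

!12 = (12-1)·(!11 + !10) = 11·(14684570 + 1334961) = 11·16019531 = 176214841.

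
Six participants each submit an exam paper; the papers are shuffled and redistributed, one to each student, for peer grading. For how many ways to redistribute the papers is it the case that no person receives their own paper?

265

The subfactorial !6 = [6!/e] (nearest integer).
6! = 720, and 720/e ≈ 264.87, so !6 = 265.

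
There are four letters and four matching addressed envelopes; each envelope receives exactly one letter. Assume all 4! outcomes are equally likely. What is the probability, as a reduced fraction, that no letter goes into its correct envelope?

3/8

Favorable outcomes: !4 = 9.
Total outcomes: 4! = 24.
Probability = 9/24 = 3/8.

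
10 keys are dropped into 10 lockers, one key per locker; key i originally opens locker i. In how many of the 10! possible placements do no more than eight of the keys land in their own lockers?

3628799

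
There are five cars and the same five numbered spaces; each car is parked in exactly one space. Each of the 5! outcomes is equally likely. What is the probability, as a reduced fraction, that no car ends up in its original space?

Favorable outcomes: !5 = 44.
Total outcomes: 5! = 120.
Probability = 44/120 = 11/30.

11/30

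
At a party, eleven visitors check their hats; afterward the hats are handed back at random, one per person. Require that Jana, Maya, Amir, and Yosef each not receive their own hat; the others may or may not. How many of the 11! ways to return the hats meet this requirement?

27422640

Inclusion-exclusion on the 4 forbidden self-matches:
Σ_{j=0}^{4} (-1)^j C(4,j)(11-j)!
= C(4,0)·11! - C(4,1)·10! + C(4,2)·9! - C(4,3)·8! + C(4,4)·7!
= 39916800 - 14515200 + 2177280 - 161280 + 5040
= 27422640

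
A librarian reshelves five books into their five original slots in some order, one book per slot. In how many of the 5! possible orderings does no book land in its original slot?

!5 = 5! · Σ_{k=0}^{5} (-1)^k/k!
= 5! - 5!/1! + 5!/2! - 5!/3! + 5!/4! - 5!/5!
= 120 - 120 + 60 - 20 + 5 - 1
= 44

44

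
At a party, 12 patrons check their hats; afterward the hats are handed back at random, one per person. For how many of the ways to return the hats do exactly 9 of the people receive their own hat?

440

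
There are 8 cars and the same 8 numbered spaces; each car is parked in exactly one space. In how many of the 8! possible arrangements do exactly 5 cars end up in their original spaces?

112

Choose which 5 of the 8 are fixed: C(8,5) = 56.
The other 3 form a derangement: !3 = 2.
Total: 56 × 2 = 112.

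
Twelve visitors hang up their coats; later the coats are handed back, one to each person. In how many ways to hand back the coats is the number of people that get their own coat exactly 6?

244860

Pick the 6 fixed positions: C(12,6) = 924 ways.
The other 6 form a derangement: !6 = 265.
Total: 924 × 265 = 244860.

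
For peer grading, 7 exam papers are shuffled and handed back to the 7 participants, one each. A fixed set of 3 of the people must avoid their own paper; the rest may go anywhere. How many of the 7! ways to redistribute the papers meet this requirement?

3216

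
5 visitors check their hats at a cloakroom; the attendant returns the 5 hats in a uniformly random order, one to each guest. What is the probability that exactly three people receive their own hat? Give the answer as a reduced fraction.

1/12

Favorable outcomes: C(5,3)·!2 = 10·1 = 10.
Total outcomes: 5! = 120.
Probability = 10/120 = 1/12.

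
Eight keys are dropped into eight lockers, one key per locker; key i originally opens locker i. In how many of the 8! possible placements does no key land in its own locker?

Use !n = n·!(n-1) + (-1)^n.
!8 = 8·1854 + 1 = 14833

14833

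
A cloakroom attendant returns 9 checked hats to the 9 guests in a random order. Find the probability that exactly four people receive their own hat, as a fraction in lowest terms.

11/720

Favorable outcomes: C(9,4)·!5 = 126·44 = 5544.
Total outcomes: 9! = 362880.
Probability = 5544/362880 = 11/720.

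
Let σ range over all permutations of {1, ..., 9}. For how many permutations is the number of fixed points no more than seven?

362879

Sum C(9,i)·!(9-i) for i = 0..7:
  i=0: C(9,0)·!9 = 1·133496 = 133496
  i=1: C(9,1)·!8 = 9·14833 = 133497
  i=2: C(9,2)·!7 = 36·1854 = 66744
  i=3: C(9,3)·!6 = 84·265 = 22260
  i=4: C(9,4)·!5 = 126·44 = 5544
  i=5: C(9,5)·!4 = 126·9 = 1134
  i=6: C(9,6)·!3 = 84·2 = 168
  i=7: C(9,7)·!2 = 36·1 = 36
Total = 362879.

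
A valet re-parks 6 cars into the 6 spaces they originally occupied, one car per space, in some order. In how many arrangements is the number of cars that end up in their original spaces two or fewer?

Sum C(6,i)·!(6-i) for i = 0..2:
  i=0: C(6,0)·!6 = 1·265 = 265
  i=1: C(6,1)·!5 = 6·44 = 264
  i=2: C(6,2)·!4 = 15·9 = 135
Total = 664.

664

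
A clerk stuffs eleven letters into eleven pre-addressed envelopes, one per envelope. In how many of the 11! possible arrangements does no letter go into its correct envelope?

14684570

!11 = 11! · Σ_{k=0}^{11} (-1)^k/k!
= 11! - 11!/1! + 11!/2! - 11!/3! + 11!/4! - 11!/5! + 11!/6! - 11!/7! + 11!/8! - 11!/9! + 11!/10! - 11!/11!
= 39916800 - 39916800 + 19958400 - 6652800 + 1663200 - 332640 + 55440 - 7920 + 990 - 110 + 11 - 1
= 14684570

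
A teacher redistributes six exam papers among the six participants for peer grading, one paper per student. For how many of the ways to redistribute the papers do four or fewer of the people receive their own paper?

719

# with exactly i fixed is C(6,i)·!(6-i); sum over i=0..4:
  i=0: C(6,0)·!6 = 1·265 = 265
  i=1: C(6,1)·!5 = 6·44 = 264
  i=2: C(6,2)·!4 = 15·9 = 135
  i=3: C(6,3)·!3 = 20·2 = 40
  i=4: C(6,4)·!2 = 15·1 = 15
Total = 719.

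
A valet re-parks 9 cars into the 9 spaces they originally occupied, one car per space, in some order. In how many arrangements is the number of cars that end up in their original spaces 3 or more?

# with exactly i fixed is C(9,i)·!(9-i); sum over i=3..9:
  i=3: C(9,3)·!6 = 84·265 = 22260
  i=4: C(9,4)·!5 = 126·44 = 5544
  i=5: C(9,5)·!4 = 126·9 = 1134
  i=6: C(9,6)·!3 = 84·2 = 168
  i=7: C(9,7)·!2 = 36·1 = 36
  i=8: C(9,8)·!1 = 9·0 = 0
  i=9: C(9,9)·!0 = 1·1 = 1
Total = 29143.

29143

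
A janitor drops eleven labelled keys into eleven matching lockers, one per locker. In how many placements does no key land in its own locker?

14684570

By inclusion-exclusion, !11 = Σ (-1)^k · 11!/k! for k=0..11
= 11! - 11!/1! + 11!/2! - 11!/3! + 11!/4! - 11!/5! + 11!/6! - 11!/7! + 11!/8! - 11!/9! + 11!/10! - 11!/11!
= 39916800 - 39916800 + 19958400 - 6652800 + 1663200 - 332640 + 55440 - 7920 + 990 - 110 + 11 - 1
= 14684570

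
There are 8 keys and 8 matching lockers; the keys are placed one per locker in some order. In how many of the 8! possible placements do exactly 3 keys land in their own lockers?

Choose which 3 of the 8 are fixed: C(8,3) = 56.
The other 5 form a derangement: !5 = 44.
Total: 56 × 44 = 2464.

2464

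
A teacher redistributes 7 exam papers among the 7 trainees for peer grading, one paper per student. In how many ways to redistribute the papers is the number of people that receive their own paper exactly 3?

315

Choose which 3 of the 7 are fixed: C(7,3) = 35.
The remaining 4 must be deranged: !4 = 9.
Total: 35 × 9 = 315.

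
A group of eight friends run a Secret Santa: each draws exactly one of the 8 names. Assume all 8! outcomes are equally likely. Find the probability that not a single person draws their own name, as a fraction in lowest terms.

2119/5760

Favorable outcomes: !8 = 14833.
Total outcomes: 8! = 40320.
Probability = 14833/40320 = 2119/5760.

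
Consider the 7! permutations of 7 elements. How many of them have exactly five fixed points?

21

Pick the 5 fixed positions: C(7,5) = 21 ways.
The remaining 2 must be deranged: !2 = 1.
Total: 21 × 1 = 21.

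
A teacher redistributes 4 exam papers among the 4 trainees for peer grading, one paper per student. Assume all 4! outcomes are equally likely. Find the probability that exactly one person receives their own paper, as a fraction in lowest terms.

1/3

Favorable outcomes: C(4,1)·!3 = 4·2 = 8.
Total outcomes: 4! = 24.
Probability = 8/24 = 1/3.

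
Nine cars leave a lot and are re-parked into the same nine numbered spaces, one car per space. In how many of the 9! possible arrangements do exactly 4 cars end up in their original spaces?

Choose which 4 of the 9 are fixed: C(9,4) = 126.
The remaining 5 must be deranged: !5 = 44.
Total: 126 × 44 = 5544.

5544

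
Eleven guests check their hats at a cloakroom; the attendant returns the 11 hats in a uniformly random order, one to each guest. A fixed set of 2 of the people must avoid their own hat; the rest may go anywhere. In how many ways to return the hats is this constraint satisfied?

33022080

Let A_j be the event that the j-th constrained one is fixed. By inclusion-exclusion over the 2 events:
Σ_{j=0}^{2} (-1)^j C(2,j)(11-j)!
= C(2,0)·11! - C(2,1)·10! + C(2,2)·9!
= 39916800 - 7257600 + 362880
= 33022080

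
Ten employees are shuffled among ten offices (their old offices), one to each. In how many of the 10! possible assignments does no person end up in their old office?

1334961

The number of derangements of 10 is !10 = Σ_{k=0}^{10} (-1)^k·10!/k!
= 10! - 10!/1! + 10!/2! - 10!/3! + 10!/4! - 10!/5! + 10!/6! - 10!/7! + 10!/8! - 10!/9! + 10!/10!
= 3628800 - 3628800 + 1814400 - 604800 + 151200 - 30240 + 5040 - 720 + 90 - 10 + 1
= 1334961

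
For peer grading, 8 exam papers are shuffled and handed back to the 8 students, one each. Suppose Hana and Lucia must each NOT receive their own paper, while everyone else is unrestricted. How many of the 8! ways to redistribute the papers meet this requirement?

Let A_j be the event that the j-th constrained one is fixed. By inclusion-exclusion over the 2 events:
Σ_{j=0}^{2} (-1)^j C(2,j)(8-j)!
= C(2,0)·8! - C(2,1)·7! + C(2,2)·6!
= 40320 - 10080 + 720
= 30960

30960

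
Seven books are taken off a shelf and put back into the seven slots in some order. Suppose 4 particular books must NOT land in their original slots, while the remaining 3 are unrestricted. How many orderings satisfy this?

2790

Inclusion-exclusion on the 4 forbidden self-matches:
Σ_{j=0}^{4} (-1)^j C(4,j)(7-j)!
= C(4,0)·7! - C(4,1)·6! + C(4,2)·5! - C(4,3)·4! + C(4,4)·3!
= 5040 - 2880 + 720 - 96 + 6
= 2790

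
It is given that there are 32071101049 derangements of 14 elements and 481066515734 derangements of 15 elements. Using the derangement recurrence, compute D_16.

7697064251745

D_16 = (16-1)·(D_15 + D_14) = 15·(481066515734 + 32071101049) = 15·513137616783 = 7697064251745.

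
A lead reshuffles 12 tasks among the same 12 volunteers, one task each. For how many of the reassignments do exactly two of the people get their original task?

Pick the 2 fixed positions: C(12,2) = 66 ways.
The other 10 form a derangement: !10 = 1334961.
Total: 66 × 1334961 = 88107426.

88107426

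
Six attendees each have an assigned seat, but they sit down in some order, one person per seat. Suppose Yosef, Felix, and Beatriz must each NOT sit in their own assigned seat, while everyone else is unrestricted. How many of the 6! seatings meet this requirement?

Let A_j be the event that the j-th constrained one is fixed. By inclusion-exclusion over the 3 events:
Σ_{j=0}^{3} (-1)^j C(3,j)(6-j)!
= C(3,0)·6! - C(3,1)·5! + C(3,2)·4! - C(3,3)·3!
= 720 - 360 + 72 - 6
= 426

426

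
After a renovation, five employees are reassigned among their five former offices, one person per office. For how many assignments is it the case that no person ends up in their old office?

!5 is the nearest integer to 5!/e.
5! = 120, and 120/e ≈ 44.15, so !5 = 44.

44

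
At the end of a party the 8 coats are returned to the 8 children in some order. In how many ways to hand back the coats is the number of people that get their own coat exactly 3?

2464

Choose which 3 of the 8 are fixed: C(8,3) = 56.
The other 5 form a derangement: !5 = 44.
Total: 56 × 44 = 2464.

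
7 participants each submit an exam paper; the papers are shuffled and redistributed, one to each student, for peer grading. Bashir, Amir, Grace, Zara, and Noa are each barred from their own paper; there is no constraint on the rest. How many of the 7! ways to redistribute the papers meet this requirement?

2428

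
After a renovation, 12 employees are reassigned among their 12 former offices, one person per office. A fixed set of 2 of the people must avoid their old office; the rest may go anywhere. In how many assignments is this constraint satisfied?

402796800

Let A_j be the event that the j-th constrained one is fixed. By inclusion-exclusion over the 2 events:
Σ_{j=0}^{2} (-1)^j C(2,j)(12-j)!
= C(2,0)·12! - C(2,1)·11! + C(2,2)·10!
= 479001600 - 79833600 + 3628800
= 402796800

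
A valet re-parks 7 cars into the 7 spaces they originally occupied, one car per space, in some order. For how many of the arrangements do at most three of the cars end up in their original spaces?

4948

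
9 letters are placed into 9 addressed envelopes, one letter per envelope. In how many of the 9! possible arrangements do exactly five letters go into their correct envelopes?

Pick the 5 fixed positions: C(9,5) = 126 ways.
The remaining 4 must be deranged: !4 = 9.
Total: 126 × 9 = 1134.

1134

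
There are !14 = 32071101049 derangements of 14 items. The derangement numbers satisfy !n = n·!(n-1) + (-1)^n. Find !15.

!15 = 15·32071101049 - 1 = 481066515734.

481066515734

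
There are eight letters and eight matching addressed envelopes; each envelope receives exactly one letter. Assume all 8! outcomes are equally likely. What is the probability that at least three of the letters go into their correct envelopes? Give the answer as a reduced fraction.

647/8064

Favorable outcomes: Σ_{i≥3} C(8,i)·!(8-i) = 56·44 + 70·9 + 56·2 + 28·1 + 8·0 + 1·1 = 3235.
Total outcomes: 8! = 40320.
Probability = 3235/40320 = 647/8064.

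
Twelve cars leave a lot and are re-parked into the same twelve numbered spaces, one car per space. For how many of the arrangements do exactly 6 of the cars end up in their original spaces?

244860

Pick the 6 fixed positions: C(12,6) = 924 ways.
The remaining 6 must be deranged: !6 = 265.
Total: 924 × 265 = 244860.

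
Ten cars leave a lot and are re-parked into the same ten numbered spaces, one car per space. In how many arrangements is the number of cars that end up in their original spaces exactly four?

Pick the 4 fixed positions: C(10,4) = 210 ways.
The remaining 6 must be deranged: !6 = 265.
Total: 210 × 265 = 55650.

55650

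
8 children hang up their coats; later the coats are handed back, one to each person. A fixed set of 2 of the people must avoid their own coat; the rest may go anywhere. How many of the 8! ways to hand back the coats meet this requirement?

Let A_j be the event that the j-th constrained one is fixed. By inclusion-exclusion over the 2 events:
Σ_{j=0}^{2} (-1)^j C(2,j)(8-j)!
= C(2,0)·8! - C(2,1)·7! + C(2,2)·6!
= 40320 - 10080 + 720
= 30960

30960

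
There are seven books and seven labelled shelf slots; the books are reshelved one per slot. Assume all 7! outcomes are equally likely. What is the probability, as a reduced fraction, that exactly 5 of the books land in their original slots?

1/240

Favorable outcomes: C(7,5)·!2 = 21·1 = 21.
Total outcomes: 7! = 5040.
Probability = 21/5040 = 1/240.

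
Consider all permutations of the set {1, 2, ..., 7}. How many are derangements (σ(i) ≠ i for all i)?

1854

The number of derangements of 7 is !7 = Σ_{k=0}^{7} (-1)^k·7!/k!
= 7! - 7!/1! + 7!/2! - 7!/3! + 7!/4! - 7!/5! + 7!/6! - 7!/7!
= 5040 - 5040 + 2520 - 840 + 210 - 42 + 7 - 1
= 1854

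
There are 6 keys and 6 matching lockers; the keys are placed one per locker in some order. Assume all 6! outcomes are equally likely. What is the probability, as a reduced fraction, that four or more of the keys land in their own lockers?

1/45

Favorable outcomes: Σ_{i≥4} C(6,i)·!(6-i) = 15·1 + 6·0 + 1·1 = 16.
Total outcomes: 6! = 720.
Probability = 16/720 = 1/45.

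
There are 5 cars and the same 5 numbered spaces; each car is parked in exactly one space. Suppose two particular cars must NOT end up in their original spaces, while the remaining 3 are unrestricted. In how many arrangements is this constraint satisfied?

78

Let A_j be the event that the j-th constrained one is fixed. By inclusion-exclusion over the 2 events:
Σ_{j=0}^{2} (-1)^j C(2,j)(5-j)!
= C(2,0)·5! - C(2,1)·4! + C(2,2)·3!
= 120 - 48 + 6
= 78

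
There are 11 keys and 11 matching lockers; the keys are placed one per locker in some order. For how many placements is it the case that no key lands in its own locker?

The subfactorial !11 = [11!/e] (nearest integer).
11! = 39916800, and 39916800/e ≈ 14684570.08, so !11 = 14684570.

14684570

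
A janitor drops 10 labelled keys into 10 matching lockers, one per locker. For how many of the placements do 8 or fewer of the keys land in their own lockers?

# with exactly i fixed is C(10,i)·!(10-i); sum over i=0..8:
  i=0: C(10,0)·!10 = 1·1334961 = 1334961
  i=1: C(10,1)·!9 = 10·133496 = 1334960
  i=2: C(10,2)·!8 = 45·14833 = 667485
  i=3: C(10,3)·!7 = 120·1854 = 222480
  i=4: C(10,4)·!6 = 210·265 = 55650
  i=5: C(10,5)·!5 = 252·44 = 11088
  i=6: C(10,6)·!4 = 210·9 = 1890
  i=7: C(10,7)·!3 = 120·2 = 240
  i=8: C(10,8)·!2 = 45·1 = 45
Total = 3628799.

3628799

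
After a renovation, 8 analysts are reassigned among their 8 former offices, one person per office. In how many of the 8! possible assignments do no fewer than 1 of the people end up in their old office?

25487

# with exactly i fixed is C(8,i)·!(8-i); sum over i=1..8:
  i=1: C(8,1)·!7 = 8·1854 = 14832
  i=2: C(8,2)·!6 = 28·265 = 7420
  i=3: C(8,3)·!5 = 56·44 = 2464
  i=4: C(8,4)·!4 = 70·9 = 630
  i=5: C(8,5)·!3 = 56·2 = 112
  i=6: C(8,6)·!2 = 28·1 = 28
  i=7: C(8,7)·!1 = 8·0 = 0
  i=8: C(8,8)·!0 = 1·1 = 1
Total = 25487.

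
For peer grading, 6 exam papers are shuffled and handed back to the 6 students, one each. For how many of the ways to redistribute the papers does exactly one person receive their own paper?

Pick the single fixed position: C(6,1) = 6 ways.
The remaining 5 must be deranged: !5 = 44.
Total: 6 × 44 = 264.

264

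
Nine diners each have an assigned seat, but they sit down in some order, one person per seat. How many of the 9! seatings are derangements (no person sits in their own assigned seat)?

!9 = 9! · Σ_{k=0}^{9} (-1)^k/k!
= 9! - 9!/1! + 9!/2! - 9!/3! + 9!/4! - 9!/5! + 9!/6! - 9!/7! + 9!/8! - 9!/9!
= 362880 - 362880 + 181440 - 60480 + 15120 - 3024 + 504 - 72 + 9 - 1
= 133496

133496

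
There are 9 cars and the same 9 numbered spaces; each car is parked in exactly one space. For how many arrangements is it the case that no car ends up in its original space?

Recurrence: !9 = 8·(!8 + !7).
!9 = 8·(14833 + 1854) = 8·16687 = 133496

133496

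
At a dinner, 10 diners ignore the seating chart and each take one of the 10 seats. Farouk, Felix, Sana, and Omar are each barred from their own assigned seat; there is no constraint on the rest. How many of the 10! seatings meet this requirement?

2399760

Let A_j be the event that the j-th constrained one is fixed. By inclusion-exclusion over the 4 events:
Σ_{j=0}^{4} (-1)^j C(4,j)(10-j)!
= C(4,0)·10! - C(4,1)·9! + C(4,2)·8! - C(4,3)·7! + C(4,4)·6!
= 3628800 - 1451520 + 241920 - 20160 + 720
= 2399760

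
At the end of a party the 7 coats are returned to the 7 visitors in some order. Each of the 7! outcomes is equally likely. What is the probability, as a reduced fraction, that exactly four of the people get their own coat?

1/72

Favorable outcomes: C(7,4)·!3 = 35·2 = 70.
Total outcomes: 7! = 5040.
Probability = 70/5040 = 1/72.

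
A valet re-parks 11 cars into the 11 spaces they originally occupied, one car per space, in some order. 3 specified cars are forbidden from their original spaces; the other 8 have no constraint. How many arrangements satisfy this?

30078720

Let A_j be the event that the j-th constrained one is fixed. By inclusion-exclusion over the 3 events:
Σ_{j=0}^{3} (-1)^j C(3,j)(11-j)!
= C(3,0)·11! - C(3,1)·10! + C(3,2)·9! - C(3,3)·8!
= 39916800 - 10886400 + 1088640 - 40320
= 30078720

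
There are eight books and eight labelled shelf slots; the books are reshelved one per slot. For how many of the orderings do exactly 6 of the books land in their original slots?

28

Choose which 6 of the 8 are fixed: C(8,6) = 28.
The other 2 form a derangement: !2 = 1.
Total: 28 × 1 = 28.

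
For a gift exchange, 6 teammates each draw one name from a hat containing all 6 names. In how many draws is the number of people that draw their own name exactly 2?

135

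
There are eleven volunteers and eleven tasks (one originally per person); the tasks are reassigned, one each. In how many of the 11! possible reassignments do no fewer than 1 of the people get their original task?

Sum C(11,i)·!(11-i) for i = 1..11:
  i=1: C(11,1)·!10 = 11·1334961 = 14684571
  i=2: C(11,2)·!9 = 55·133496 = 7342280
  i=3: C(11,3)·!8 = 165·14833 = 2447445
  i=4: C(11,4)·!7 = 330·1854 = 611820
  i=5: C(11,5)·!6 = 462·265 = 122430
  i=6: C(11,6)·!5 = 462·44 = 20328
  i=7: C(11,7)·!4 = 330·9 = 2970
  i=8: C(11,8)·!3 = 165·2 = 330
  i=9: C(11,9)·!2 = 55·1 = 55
  i=10: C(11,10)·!1 = 11·0 = 0
  i=11: C(11,11)·!0 = 1·1 = 1
Total = 25232230.

25232230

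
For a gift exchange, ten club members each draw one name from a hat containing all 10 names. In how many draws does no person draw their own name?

1334961

Use !n = (n-1)(!(n-1) + !(n-2)).
!10 = 9·(133496 + 14833) = 9·148329 = 1334961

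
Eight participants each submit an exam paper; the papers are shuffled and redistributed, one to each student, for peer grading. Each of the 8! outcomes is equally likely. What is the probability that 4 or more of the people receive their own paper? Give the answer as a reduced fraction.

257/13440

Favorable outcomes: Σ_{i≥4} C(8,i)·!(8-i) = 70·9 + 56·2 + 28·1 + 8·0 + 1·1 = 771.
Total outcomes: 8! = 40320.
Probability = 771/40320 = 257/13440.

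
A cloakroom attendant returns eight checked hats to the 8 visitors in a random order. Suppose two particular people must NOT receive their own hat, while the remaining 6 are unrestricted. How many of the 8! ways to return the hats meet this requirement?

30960

Inclusion-exclusion on the 2 forbidden self-matches:
Σ_{j=0}^{2} (-1)^j C(2,j)(8-j)!
= C(2,0)·8! - C(2,1)·7! + C(2,2)·6!
= 40320 - 10080 + 720
= 30960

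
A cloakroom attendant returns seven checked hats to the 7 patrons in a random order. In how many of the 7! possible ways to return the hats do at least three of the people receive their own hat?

Sum C(7,i)·!(7-i) for i = 3..7:
  i=3: C(7,3)·!4 = 35·9 = 315
  i=4: C(7,4)·!3 = 35·2 = 70
  i=5: C(7,5)·!2 = 21·1 = 21
  i=6: C(7,6)·!1 = 7·0 = 0
  i=7: C(7,7)·!0 = 1·1 = 1
Total = 407.

407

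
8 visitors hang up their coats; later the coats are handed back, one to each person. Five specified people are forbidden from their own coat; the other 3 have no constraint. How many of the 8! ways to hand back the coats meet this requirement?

Let A_j be the event that the j-th constrained one is fixed. By inclusion-exclusion over the 5 events:
Σ_{j=0}^{5} (-1)^j C(5,j)(8-j)!
= C(5,0)·8! - C(5,1)·7! + C(5,2)·6! - C(5,3)·5! + C(5,4)·4! - C(5,5)·3!
= 40320 - 25200 + 7200 - 1200 + 120 - 6
= 21234

21234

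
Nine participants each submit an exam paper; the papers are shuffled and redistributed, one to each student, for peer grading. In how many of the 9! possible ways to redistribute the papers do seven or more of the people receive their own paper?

37

Sum C(9,i)·!(9-i) for i = 7..9:
  i=7: C(9,7)·!2 = 36·1 = 36
  i=8: C(9,8)·!1 = 9·0 = 0
  i=9: C(9,9)·!0 = 1·1 = 1
Total = 37.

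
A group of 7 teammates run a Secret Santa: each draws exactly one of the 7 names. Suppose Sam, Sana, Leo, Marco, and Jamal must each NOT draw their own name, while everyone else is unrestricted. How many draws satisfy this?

Let A_j be the event that the j-th constrained one is fixed. By inclusion-exclusion over the 5 events:
Σ_{j=0}^{5} (-1)^j C(5,j)(7-j)!
= C(5,0)·7! - C(5,1)·6! + C(5,2)·5! - C(5,3)·4! + C(5,4)·3! - C(5,5)·2!
= 5040 - 3600 + 1200 - 240 + 30 - 2
= 2428

2428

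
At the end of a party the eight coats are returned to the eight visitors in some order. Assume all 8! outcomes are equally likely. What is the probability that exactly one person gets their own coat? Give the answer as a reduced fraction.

103/280

Favorable outcomes: C(8,1)·!7 = 8·1854 = 14832.
Total outcomes: 8! = 40320.
Probability = 14832/40320 = 103/280.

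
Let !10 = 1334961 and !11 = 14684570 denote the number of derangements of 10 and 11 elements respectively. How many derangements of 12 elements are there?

176214841

!12 = (12-1)·(!11 + !10) = 11·(14684570 + 1334961) = 11·16019531 = 176214841.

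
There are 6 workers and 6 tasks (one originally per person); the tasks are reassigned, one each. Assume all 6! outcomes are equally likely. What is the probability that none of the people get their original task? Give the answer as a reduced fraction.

53/144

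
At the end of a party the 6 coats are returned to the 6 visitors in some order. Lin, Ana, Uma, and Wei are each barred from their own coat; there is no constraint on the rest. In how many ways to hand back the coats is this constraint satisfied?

Inclusion-exclusion on the 4 forbidden self-matches:
Σ_{j=0}^{4} (-1)^j C(4,j)(6-j)!
= C(4,0)·6! - C(4,1)·5! + C(4,2)·4! - C(4,3)·3! + C(4,4)·2!
= 720 - 480 + 144 - 24 + 2
= 362

362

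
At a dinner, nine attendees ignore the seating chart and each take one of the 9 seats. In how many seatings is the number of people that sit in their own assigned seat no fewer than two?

# with exactly i fixed is C(9,i)·!(9-i); sum over i=2..9:
  i=2: C(9,2)·!7 = 36·1854 = 66744
  i=3: C(9,3)·!6 = 84·265 = 22260
  i=4: C(9,4)·!5 = 126·44 = 5544
  i=5: C(9,5)·!4 = 126·9 = 1134
  i=6: C(9,6)·!3 = 84·2 = 168
  i=7: C(9,7)·!2 = 36·1 = 36
  i=8: C(9,8)·!1 = 9·0 = 0
  i=9: C(9,9)·!0 = 1·1 = 1
Total = 95887.

95887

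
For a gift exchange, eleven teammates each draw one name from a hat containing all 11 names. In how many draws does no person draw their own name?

14684570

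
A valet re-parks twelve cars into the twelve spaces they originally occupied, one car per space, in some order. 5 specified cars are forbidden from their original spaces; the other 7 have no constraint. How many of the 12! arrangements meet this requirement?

Let A_j be the event that the j-th constrained one is fixed. By inclusion-exclusion over the 5 events:
Σ_{j=0}^{5} (-1)^j C(5,j)(12-j)!
= C(5,0)·12! - C(5,1)·11! + C(5,2)·10! - C(5,3)·9! + C(5,4)·8! - C(5,5)·7!
= 479001600 - 199584000 + 36288000 - 3628800 + 201600 - 5040
= 312273360

312273360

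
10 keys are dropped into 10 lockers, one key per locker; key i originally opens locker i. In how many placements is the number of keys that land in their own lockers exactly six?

Choose which 6 of the 10 are fixed: C(10,6) = 210.
The other 4 form a derangement: !4 = 9.
Total: 210 × 9 = 1890.

1890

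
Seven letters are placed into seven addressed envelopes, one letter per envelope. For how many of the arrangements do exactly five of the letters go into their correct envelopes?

21

Choose which 5 of the 7 are fixed: C(7,5) = 21.
The remaining 2 must be deranged: !2 = 1.
Total: 21 × 1 = 21.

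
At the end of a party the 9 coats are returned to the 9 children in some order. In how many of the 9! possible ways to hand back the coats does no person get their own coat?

133496

!9 is the nearest integer to 9!/e.
9! = 362880, and 362880/e ≈ 133496.09, so !9 = 133496.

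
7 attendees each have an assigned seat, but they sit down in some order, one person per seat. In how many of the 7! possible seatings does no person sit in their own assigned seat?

1854

Use !n = (n-1)(!(n-1) + !(n-2)).
!7 = 6·(265 + 44) = 6·309 = 1854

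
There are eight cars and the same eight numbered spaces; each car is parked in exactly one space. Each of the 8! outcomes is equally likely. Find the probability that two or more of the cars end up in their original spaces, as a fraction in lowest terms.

Favorable outcomes: Σ_{i≥2} C(8,i)·!(8-i) = 28·265 + 56·44 + 70·9 + 56·2 + 28·1 + 8·0 + 1·1 = 10655.
Total outcomes: 8! = 40320.
Probability = 10655/40320 = 2131/8064.

2131/8064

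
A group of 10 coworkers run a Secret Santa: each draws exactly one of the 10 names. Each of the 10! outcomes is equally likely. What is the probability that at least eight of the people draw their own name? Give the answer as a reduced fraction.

Favorable outcomes: Σ_{i≥8} C(10,i)·!(10-i) = 45·1 + 10·0 + 1·1 = 46.
Total outcomes: 10! = 3628800.
Probability = 46/3628800 = 23/1814400.

23/1814400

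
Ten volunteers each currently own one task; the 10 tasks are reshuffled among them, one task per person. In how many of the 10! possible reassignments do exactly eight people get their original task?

45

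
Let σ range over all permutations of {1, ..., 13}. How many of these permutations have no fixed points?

Use !n = n·!(n-1) + (-1)^n.
!13 = 13·176214841 - 1 = 2290792932

2290792932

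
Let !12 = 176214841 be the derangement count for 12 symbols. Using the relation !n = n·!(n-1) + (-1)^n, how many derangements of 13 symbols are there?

2290792932

!13 = 13·176214841 - 1 = 2290792932.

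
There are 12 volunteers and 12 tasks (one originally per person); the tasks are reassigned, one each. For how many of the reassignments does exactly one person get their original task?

176214840

Choose which one of the 12 is fixed: C(12,1) = 12.
The remaining 11 must be deranged: !11 = 14684570.
Total: 12 × 14684570 = 176214840.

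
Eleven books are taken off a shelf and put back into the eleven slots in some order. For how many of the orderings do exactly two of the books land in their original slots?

7342280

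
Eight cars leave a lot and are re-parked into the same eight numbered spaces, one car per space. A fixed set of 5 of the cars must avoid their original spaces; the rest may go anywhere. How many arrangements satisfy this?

21234

Let A_j be the event that the j-th constrained one is fixed. By inclusion-exclusion over the 5 events:
Σ_{j=0}^{5} (-1)^j C(5,j)(8-j)!
= C(5,0)·8! - C(5,1)·7! + C(5,2)·6! - C(5,3)·5! + C(5,4)·4! - C(5,5)·3!
= 40320 - 25200 + 7200 - 1200 + 120 - 6
= 21234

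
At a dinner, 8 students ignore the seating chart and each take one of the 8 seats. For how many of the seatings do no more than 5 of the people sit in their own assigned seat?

40291

Sum C(8,i)·!(8-i) for i = 0..5:
  i=0: C(8,0)·!8 = 1·14833 = 14833
  i=1: C(8,1)·!7 = 8·1854 = 14832
  i=2: C(8,2)·!6 = 28·265 = 7420
  i=3: C(8,3)·!5 = 56·44 = 2464
  i=4: C(8,4)·!4 = 70·9 = 630
  i=5: C(8,5)·!3 = 56·2 = 112
Total = 40291.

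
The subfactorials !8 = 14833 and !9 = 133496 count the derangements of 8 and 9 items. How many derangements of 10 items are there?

1334961

!10 = (10-1)·(!9 + !8) = 9·(133496 + 14833) = 9·148329 = 1334961.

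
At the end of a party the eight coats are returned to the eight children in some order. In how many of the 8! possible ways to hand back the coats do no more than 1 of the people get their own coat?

29665

Sum C(8,i)·!(8-i) for i = 0..1:
  i=0: C(8,0)·!8 = 1·14833 = 14833
  i=1: C(8,1)·!7 = 8·1854 = 14832
Total = 29665.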